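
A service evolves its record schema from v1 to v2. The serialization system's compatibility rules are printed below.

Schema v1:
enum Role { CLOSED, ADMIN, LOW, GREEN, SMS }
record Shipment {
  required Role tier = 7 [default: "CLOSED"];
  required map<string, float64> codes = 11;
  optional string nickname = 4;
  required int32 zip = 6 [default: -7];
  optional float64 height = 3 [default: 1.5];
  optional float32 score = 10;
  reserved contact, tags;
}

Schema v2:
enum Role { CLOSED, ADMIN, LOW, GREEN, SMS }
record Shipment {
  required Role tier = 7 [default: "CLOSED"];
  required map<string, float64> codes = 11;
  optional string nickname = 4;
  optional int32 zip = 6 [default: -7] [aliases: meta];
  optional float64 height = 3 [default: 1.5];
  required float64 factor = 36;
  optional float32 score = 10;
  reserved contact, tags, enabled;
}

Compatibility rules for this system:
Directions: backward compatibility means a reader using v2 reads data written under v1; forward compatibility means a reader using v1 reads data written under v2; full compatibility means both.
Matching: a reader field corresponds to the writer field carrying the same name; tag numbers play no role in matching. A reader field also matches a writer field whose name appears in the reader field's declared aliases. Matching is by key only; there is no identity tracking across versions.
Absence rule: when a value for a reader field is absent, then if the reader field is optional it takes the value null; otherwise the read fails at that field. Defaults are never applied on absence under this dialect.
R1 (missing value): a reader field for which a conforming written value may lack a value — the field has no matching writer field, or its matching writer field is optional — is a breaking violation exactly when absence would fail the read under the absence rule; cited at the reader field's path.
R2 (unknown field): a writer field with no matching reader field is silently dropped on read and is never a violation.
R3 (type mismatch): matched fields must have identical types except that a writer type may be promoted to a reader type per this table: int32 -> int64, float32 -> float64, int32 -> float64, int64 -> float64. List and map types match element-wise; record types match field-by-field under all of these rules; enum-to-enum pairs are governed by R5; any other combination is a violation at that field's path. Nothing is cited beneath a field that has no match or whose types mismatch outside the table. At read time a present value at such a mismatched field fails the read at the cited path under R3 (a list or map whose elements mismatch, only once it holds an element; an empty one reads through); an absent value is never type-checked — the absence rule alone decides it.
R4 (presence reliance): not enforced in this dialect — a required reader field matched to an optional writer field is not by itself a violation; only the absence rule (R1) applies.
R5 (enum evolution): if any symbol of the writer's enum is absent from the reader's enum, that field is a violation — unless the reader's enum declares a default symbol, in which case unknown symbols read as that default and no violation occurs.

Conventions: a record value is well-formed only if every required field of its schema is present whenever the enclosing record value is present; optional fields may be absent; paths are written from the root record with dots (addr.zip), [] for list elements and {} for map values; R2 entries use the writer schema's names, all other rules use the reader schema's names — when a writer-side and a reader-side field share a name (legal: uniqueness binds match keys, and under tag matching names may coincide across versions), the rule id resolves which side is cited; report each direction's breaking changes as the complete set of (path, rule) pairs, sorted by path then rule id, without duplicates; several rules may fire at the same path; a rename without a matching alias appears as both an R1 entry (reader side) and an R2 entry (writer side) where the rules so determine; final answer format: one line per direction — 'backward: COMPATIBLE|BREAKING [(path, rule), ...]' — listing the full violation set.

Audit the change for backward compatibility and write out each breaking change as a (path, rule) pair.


the writer's type comes first in each Shipment pair
checking backward for Shipment: reader v2 against writer v1:
  tier: Role -> Role, writer required; from tier
  codes: map<string, float64> -> map<string, float64>, writer required; from codes
  nickname: string -> string, writer optional; from nickname
  zip: int32 -> int32, writer required; from zip
  height: float64 -> float64, writer optional; from height
  no writer field matches reader factor
  score: float32 -> float32, writer optional; from score
  breaking: (factor, R1)
  => backward verdict for Shipment: BREAKING, 1 violation(s)
the rest of the Shipment diff is inert for this question:
  field zip in record Shipment: required changed to optional -> matters only for Shipment's forward compatibility — outside the asked direction

backward: BREAKING [(factor, R1)]


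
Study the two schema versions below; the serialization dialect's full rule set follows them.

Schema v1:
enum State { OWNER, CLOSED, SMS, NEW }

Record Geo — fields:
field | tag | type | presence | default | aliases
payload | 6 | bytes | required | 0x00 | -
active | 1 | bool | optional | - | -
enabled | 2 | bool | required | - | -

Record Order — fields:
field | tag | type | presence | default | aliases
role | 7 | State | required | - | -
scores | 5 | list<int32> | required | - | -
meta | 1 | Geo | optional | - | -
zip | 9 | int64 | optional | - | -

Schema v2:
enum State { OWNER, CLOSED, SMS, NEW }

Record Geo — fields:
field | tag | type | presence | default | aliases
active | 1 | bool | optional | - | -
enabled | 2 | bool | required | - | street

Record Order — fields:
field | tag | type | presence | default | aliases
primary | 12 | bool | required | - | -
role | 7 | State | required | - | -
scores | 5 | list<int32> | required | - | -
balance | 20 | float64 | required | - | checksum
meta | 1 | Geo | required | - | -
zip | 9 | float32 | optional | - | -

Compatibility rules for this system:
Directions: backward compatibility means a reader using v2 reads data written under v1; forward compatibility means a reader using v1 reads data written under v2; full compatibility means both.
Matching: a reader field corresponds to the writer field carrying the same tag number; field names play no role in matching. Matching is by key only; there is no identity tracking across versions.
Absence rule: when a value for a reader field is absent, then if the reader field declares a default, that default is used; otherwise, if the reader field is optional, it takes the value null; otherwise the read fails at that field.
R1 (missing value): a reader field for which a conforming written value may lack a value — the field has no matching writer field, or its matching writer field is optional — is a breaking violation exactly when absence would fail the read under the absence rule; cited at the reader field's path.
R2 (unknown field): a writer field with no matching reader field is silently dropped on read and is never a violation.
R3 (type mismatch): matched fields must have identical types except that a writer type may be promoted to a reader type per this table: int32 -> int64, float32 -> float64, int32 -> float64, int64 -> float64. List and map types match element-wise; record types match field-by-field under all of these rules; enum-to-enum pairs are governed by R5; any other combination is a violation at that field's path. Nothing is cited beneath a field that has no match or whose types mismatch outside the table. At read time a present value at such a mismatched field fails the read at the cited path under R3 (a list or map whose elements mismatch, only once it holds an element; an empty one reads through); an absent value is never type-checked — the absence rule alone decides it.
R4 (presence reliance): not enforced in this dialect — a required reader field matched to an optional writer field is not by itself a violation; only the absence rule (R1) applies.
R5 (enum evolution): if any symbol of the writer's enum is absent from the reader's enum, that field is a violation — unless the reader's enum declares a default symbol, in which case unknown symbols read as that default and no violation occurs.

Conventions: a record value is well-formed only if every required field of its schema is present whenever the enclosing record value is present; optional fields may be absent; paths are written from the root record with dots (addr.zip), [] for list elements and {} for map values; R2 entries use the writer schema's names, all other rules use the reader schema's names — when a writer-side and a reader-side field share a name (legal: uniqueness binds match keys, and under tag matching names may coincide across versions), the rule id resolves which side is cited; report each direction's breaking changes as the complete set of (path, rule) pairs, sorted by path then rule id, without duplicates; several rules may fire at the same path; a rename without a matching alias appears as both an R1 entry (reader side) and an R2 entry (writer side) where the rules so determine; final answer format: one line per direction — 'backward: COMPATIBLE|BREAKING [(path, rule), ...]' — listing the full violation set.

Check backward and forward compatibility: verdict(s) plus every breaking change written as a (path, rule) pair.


backward: BREAKING [(balance, R1), (meta, R1), (primary, R1), (zip, R3)]; forward: BREAKING [(zip, R3)]

the writer's type comes first in each Order pair
backward analysis of Order with v2 as reader and v1 as writer:
  primary has no writer counterpart
  writer required, State -> State: reader role maps from writer role
  writer required, list<int32> -> list<int32>: reader scores maps from writer scores
  balance has no writer counterpart
  writer optional, Geo -> Geo: reader meta maps from writer meta
  writer optional, int64 -> float32: reader zip maps from writer zip
  writer optional, bool -> bool: reader meta.active maps from writer meta.active
  writer required, bool -> bool: reader meta.enabled maps from writer meta.enabled
  meta.payload (writer side), unknown to reader
  breaking: (balance, R1)
  breaking: (meta, R1)
  breaking: (primary, R1)
  breaking: (zip, R3)
  backward on Order therefore BREAKING (4)
forward analysis of Order with v1 as reader and v2 as writer:
  writer required, State -> State: reader role maps from writer role
  writer required, list<int32> -> list<int32>: reader scores maps from writer scores
  writer required, Geo -> Geo: reader meta maps from writer meta
  writer optional, float32 -> int64: reader zip maps from writer zip
  primary (writer side), unknown to reader
  balance (writer side), unknown to reader
  meta.payload has no writer counterpart
  writer optional, bool -> bool: reader meta.active maps from writer meta.active
  writer required, bool -> bool: reader meta.enabled maps from writer meta.enabled
  breaking: (zip, R3)
  forward on Order therefore BREAKING (1)


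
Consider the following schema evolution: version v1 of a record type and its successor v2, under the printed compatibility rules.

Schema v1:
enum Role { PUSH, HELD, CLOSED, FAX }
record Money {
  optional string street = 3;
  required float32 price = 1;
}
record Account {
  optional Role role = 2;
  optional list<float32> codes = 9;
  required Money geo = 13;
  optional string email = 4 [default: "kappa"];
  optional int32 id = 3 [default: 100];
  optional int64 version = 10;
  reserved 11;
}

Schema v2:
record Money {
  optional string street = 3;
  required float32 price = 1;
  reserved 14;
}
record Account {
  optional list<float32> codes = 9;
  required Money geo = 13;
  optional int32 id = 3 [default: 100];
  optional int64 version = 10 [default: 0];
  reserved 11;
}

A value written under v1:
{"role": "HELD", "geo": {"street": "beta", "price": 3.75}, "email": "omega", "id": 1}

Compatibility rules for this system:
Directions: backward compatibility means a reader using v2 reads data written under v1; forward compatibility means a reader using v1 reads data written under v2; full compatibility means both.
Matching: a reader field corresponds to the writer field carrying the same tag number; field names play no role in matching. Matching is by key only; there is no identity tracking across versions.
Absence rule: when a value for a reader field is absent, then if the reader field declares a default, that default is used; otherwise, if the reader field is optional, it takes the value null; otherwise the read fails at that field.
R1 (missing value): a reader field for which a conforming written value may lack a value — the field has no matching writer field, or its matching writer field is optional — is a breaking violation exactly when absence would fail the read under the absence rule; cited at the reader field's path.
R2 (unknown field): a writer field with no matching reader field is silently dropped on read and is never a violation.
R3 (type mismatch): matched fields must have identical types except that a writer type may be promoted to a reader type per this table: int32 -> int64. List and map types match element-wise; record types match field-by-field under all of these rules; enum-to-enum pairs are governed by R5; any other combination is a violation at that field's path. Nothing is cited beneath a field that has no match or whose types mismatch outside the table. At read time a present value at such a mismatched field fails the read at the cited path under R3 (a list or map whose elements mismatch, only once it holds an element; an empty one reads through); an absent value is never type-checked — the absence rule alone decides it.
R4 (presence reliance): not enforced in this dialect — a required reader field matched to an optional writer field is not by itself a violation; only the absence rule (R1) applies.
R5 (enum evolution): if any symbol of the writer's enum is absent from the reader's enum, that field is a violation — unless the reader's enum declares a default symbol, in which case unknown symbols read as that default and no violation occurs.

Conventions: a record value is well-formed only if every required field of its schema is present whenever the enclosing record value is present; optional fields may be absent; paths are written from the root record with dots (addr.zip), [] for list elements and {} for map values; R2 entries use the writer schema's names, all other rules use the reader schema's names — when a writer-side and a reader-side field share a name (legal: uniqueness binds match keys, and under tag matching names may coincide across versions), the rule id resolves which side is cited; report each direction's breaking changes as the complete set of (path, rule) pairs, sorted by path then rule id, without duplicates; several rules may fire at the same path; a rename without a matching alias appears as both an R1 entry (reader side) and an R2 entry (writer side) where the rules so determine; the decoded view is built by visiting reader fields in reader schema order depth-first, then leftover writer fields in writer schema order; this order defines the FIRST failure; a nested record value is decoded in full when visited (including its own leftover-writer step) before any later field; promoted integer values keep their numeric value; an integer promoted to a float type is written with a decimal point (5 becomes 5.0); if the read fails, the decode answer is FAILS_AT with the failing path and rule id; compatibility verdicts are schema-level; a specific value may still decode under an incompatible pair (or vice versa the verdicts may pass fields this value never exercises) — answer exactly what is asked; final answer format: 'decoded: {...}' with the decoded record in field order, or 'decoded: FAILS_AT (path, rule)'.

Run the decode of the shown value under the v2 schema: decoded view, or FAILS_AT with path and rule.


the writer's type comes first in each Account pair
migrating the Account value to v2:
  codes := null (absent, optional -> null)
  geo.street := "beta"
  geo.price := 3.75
  id := 1
  version := 0 (absent -> default)
  writer role: unknown -> dropped
  writer email: unknown -> dropped
  => decoded: {"codes": null, "geo": {"street": "beta", "price": 3.75}, "id": 1, "version": 0}

decoded: {"codes": null, "geo": {"street": "beta", "price": 3.75}, "id": 1, "version": 0}


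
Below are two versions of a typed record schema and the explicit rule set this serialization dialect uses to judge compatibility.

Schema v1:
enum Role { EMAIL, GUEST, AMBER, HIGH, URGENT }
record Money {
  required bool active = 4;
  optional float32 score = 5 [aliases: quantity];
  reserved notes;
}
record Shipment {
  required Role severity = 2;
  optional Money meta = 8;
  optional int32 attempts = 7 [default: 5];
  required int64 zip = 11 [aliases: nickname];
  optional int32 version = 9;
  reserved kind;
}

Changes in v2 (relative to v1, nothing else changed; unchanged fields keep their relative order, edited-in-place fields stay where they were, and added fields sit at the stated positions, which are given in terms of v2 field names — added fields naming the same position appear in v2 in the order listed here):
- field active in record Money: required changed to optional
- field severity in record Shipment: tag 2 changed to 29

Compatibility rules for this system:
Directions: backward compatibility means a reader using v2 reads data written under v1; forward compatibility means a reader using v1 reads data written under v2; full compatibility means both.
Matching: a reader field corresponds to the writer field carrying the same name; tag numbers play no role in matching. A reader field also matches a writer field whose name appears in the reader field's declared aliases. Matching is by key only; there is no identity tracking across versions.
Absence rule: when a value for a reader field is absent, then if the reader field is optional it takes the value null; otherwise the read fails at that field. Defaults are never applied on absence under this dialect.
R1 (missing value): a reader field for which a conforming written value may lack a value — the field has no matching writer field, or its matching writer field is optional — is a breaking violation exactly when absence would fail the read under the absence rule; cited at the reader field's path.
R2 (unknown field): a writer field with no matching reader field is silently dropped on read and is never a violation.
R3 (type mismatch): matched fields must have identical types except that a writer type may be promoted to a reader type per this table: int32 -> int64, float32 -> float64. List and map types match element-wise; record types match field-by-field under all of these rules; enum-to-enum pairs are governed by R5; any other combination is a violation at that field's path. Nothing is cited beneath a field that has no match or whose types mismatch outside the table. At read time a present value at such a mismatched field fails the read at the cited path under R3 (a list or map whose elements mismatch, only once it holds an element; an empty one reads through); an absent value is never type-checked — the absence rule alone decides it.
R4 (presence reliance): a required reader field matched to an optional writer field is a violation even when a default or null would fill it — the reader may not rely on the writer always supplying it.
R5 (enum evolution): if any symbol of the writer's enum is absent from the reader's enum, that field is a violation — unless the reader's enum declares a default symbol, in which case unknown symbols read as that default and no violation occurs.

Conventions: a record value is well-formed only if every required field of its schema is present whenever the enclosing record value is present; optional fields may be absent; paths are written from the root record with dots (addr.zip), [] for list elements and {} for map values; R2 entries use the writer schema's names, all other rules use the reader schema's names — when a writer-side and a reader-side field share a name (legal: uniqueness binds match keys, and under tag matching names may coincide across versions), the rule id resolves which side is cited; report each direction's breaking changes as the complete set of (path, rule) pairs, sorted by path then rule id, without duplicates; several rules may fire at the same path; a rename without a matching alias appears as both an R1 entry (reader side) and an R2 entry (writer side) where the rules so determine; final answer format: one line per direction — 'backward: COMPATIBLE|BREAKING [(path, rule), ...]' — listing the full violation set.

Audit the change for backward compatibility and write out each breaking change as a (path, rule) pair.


arrows below run writer -> reader for Shipment
backward pass over Shipment, reader schema v2, writer schema v1:
  Role -> Role, writer required: severity aligns to severity
  Money -> Money, writer optional: meta aligns to meta
  int32 -> int32, writer optional: attempts aligns to attempts
  int64 -> int64, writer required: zip aligns to zip
  int32 -> int32, writer optional: version aligns to version
  bool -> bool, writer required: meta.active aligns to meta.active
  float32 -> float32, writer optional: meta.score aligns to meta.score
  => backward verdict for Shipment: COMPATIBLE, no violations
checking off the Shipment differences that do not matter here:
  field active in record Money: required changed to optional -> fires only in the forward direction of Shipment, which is not asked here
  field severity in record Shipment: tag 2 changed to 29 -> fires no rule on Shipment, leaving the asked answer as it is

backward: COMPATIBLE []


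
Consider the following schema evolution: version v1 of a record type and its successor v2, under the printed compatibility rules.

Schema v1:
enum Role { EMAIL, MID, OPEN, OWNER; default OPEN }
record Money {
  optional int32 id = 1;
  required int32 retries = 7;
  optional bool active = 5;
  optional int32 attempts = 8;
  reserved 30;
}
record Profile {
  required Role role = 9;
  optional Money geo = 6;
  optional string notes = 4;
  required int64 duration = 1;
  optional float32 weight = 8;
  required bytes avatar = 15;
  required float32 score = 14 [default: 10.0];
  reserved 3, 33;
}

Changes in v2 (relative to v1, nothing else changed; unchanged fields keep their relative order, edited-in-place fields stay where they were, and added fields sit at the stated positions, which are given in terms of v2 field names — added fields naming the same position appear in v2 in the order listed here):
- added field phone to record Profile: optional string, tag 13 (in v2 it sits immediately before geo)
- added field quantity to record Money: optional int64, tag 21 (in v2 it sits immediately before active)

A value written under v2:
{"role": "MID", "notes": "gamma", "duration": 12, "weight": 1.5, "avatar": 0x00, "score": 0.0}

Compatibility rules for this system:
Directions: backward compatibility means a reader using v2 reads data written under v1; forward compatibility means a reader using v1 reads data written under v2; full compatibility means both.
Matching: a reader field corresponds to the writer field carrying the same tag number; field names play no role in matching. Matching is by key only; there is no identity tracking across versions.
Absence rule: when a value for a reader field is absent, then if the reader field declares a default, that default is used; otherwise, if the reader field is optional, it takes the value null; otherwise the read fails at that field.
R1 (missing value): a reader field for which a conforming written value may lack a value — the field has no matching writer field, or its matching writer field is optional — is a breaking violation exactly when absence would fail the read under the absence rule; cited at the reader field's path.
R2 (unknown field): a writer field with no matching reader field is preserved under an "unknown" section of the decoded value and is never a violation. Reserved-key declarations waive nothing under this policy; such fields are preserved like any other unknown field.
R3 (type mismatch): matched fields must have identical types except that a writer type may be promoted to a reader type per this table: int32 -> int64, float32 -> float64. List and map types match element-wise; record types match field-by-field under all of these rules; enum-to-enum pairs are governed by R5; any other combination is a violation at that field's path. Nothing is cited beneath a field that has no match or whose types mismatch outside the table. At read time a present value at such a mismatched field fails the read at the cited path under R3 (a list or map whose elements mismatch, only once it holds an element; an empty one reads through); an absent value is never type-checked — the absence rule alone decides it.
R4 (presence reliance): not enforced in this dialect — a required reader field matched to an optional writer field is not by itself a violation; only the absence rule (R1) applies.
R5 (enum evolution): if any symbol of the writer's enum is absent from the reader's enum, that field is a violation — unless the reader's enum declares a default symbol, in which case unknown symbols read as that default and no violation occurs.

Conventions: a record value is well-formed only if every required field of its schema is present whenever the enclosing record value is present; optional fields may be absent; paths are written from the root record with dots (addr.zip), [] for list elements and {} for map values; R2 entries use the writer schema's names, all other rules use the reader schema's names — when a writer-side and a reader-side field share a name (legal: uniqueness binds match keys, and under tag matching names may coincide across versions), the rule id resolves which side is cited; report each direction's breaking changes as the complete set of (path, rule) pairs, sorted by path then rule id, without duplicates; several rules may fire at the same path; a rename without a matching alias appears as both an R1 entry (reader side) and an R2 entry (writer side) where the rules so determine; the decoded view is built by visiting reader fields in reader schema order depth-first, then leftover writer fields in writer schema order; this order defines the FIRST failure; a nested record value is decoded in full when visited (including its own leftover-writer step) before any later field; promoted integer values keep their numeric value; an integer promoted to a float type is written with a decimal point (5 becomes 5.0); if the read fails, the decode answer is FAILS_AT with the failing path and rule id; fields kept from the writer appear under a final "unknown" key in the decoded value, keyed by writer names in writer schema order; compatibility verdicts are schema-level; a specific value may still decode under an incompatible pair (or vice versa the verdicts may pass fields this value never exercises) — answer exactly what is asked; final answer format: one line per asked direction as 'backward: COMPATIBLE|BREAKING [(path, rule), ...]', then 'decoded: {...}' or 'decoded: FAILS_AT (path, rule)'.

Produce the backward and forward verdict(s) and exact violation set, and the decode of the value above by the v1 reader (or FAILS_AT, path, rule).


the writer's type comes first in each Profile pair
backward analysis of Profile with v2 as reader and v1 as writer:
  Role -> Role, writer required: role aligns to role
  phone has no writer counterpart
  Money -> Money, writer optional: geo aligns to geo
  string -> string, writer optional: notes aligns to notes
  int64 -> int64, writer required: duration aligns to duration
  float32 -> float32, writer optional: weight aligns to weight
  bytes -> bytes, writer required: avatar aligns to avatar
  float32 -> float32, writer required: score aligns to score
  int32 -> int32, writer optional: geo.id aligns to geo.id
  int32 -> int32, writer required: geo.retries aligns to geo.retries
  geo.quantity has no writer counterpart
  bool -> bool, writer optional: geo.active aligns to geo.active
  int32 -> int32, writer optional: geo.attempts aligns to geo.attempts
  => backward: COMPATIBLE
forward analysis of Profile with v1 as reader and v2 as writer:
  Role -> Role, writer required: role aligns to role
  Money -> Money, writer optional: geo aligns to geo
  string -> string, writer optional: notes aligns to notes
  int64 -> int64, writer required: duration aligns to duration
  float32 -> float32, writer optional: weight aligns to weight
  bytes -> bytes, writer required: avatar aligns to avatar
  float32 -> float32, writer required: score aligns to score
  writer phone: unknown to reader
  int32 -> int32, writer optional: geo.id aligns to geo.id
  int32 -> int32, writer required: geo.retries aligns to geo.retries
  bool -> bool, writer optional: geo.active aligns to geo.active
  int32 -> int32, writer optional: geo.attempts aligns to geo.attempts
  writer geo.quantity: unknown to reader
  => forward: COMPATIBLE
migrating the Profile value to v1:
  role := "MID"
  geo := null (absent, optional -> null)
  notes := "gamma"
  duration := 12
  weight := 1.5
  avatar := 0x00
  score := 0.0
  => decoded: {"role": "MID", "geo": null, "notes": "gamma", "duration": 12, "weight": 1.5, "avatar": 0x00, "score": 0.0}

backward: COMPATIBLE []; forward: COMPATIBLE []; decoded: {"role": "MID", "geo": null, "notes": "gamma", "duration": 12, "weight": 1.5, "avatar": 0x00, "score": 0.0}


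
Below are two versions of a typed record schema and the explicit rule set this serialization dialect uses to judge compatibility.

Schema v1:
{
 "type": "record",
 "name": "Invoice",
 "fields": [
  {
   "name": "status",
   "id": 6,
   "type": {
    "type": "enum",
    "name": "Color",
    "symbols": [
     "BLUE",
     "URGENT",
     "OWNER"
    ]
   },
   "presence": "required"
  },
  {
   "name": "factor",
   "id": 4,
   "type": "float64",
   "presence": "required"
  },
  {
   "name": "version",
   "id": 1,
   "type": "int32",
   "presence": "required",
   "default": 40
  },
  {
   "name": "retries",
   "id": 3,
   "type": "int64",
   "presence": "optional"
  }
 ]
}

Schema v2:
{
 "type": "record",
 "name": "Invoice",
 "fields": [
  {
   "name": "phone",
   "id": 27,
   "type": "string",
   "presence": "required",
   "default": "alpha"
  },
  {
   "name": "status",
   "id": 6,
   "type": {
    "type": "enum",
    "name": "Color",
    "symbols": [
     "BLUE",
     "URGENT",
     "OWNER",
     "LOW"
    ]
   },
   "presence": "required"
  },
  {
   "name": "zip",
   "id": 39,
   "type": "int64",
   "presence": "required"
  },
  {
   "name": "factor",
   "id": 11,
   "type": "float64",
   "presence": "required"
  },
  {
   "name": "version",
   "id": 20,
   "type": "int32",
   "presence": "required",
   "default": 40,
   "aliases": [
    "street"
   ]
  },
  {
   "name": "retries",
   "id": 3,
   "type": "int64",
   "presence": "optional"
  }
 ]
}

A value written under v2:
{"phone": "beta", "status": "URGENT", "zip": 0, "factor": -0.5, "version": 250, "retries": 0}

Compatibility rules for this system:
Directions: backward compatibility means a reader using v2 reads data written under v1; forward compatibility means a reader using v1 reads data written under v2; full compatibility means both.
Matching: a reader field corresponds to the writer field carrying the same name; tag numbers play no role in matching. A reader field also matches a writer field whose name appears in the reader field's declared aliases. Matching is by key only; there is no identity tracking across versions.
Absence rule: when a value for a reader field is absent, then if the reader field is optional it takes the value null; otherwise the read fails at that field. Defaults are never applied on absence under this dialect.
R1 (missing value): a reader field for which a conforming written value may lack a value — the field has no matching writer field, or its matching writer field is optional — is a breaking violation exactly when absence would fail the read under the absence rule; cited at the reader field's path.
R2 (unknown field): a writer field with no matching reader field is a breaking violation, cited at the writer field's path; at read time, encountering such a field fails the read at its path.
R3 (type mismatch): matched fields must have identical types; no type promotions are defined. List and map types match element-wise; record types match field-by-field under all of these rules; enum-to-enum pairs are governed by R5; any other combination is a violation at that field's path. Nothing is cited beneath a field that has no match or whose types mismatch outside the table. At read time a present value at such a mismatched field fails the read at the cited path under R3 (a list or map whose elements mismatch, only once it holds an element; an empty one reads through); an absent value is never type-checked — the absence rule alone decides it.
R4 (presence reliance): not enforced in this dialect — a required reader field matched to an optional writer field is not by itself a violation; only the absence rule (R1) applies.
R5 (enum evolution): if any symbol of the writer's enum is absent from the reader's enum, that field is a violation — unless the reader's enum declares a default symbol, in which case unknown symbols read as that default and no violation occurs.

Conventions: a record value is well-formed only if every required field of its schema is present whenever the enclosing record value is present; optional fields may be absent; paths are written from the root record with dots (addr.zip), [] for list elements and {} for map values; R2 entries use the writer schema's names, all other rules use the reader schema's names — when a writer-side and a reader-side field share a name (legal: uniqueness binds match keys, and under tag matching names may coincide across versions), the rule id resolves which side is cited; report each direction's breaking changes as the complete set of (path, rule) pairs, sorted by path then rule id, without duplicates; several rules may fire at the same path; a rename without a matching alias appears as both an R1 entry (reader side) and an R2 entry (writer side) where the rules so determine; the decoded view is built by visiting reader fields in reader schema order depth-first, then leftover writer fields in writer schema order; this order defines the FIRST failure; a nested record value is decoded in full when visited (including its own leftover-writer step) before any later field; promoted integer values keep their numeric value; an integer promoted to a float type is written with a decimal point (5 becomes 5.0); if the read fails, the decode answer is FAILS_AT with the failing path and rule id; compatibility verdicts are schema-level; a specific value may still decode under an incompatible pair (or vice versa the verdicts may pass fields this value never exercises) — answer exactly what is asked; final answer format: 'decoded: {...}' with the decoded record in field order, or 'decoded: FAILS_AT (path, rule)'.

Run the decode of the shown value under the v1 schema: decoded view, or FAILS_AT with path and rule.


the writer's type comes first in each Invoice pair
migrating the Invoice value to v1:
  status := "URGENT"
  factor := -0.5
  version := 250
  retries := 0
  read fails at phone under R2 (unknown field)
  => FAILS_AT (phone, R2)
diffs on Invoice not affecting the asked answer:
  field version in record Invoice: tag 1 changed to 20 -> inert under this dialect — no rule fires on Invoice and the result does not move
  field factor in record Invoice: tag 4 changed to 11 -> inert under this dialect — no rule fires on Invoice and the result does not move
  added field zip to record Invoice: required int64, tag 39 (in v2 it sits immediately before factor) -> a verdict-level change on Invoice — the shown value reads the same
  enum Color (field status in record Invoice): symbol LOW added -> a verdict-level change on Invoice — the shown value reads the same

decoded: FAILS_AT (phone, R2)


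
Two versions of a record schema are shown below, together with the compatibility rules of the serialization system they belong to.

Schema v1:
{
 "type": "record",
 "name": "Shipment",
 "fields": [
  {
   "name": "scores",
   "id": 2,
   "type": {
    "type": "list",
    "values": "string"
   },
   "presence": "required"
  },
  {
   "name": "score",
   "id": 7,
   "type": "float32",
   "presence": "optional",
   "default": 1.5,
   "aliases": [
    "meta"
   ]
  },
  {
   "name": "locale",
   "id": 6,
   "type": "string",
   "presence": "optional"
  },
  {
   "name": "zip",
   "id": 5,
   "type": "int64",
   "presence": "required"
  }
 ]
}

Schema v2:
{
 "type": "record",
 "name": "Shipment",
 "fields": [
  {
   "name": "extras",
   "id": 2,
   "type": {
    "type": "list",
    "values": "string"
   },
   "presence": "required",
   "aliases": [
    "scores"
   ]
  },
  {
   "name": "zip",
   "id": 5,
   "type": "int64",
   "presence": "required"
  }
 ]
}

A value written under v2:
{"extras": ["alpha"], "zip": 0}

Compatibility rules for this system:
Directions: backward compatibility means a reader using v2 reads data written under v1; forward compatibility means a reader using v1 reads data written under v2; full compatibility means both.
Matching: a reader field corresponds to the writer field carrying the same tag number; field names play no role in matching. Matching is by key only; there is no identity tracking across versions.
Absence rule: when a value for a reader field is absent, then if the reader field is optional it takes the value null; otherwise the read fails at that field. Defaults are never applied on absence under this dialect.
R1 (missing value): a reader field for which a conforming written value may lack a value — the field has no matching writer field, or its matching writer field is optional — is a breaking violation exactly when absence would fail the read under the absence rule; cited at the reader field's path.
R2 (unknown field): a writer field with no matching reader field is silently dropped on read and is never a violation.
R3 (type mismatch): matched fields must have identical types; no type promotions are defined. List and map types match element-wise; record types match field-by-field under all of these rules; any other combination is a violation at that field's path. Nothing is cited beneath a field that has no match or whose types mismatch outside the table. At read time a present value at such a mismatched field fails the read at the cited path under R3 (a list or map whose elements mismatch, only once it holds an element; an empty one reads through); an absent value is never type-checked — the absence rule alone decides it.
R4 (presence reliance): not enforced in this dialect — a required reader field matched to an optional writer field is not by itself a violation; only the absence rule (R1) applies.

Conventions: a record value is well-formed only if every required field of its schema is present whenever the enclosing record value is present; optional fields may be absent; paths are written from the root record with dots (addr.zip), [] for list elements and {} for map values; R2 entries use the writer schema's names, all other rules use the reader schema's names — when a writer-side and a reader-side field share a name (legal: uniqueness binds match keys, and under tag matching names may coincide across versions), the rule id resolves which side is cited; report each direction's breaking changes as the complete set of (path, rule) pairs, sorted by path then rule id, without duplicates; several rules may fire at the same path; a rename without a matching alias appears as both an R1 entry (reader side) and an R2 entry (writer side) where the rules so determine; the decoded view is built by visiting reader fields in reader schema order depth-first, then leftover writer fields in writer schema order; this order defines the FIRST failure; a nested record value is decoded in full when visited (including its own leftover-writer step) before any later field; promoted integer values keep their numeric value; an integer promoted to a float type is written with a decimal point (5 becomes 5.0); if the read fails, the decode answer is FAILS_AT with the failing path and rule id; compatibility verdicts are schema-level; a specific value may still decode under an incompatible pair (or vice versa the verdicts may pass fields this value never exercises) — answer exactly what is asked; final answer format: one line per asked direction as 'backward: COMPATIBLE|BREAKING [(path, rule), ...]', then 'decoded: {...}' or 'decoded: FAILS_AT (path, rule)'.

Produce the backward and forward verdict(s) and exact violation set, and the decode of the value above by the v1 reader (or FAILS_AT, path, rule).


backward: COMPATIBLE []; forward: COMPATIBLE []; decoded: {"scores": ["alpha"], "score": null, "locale": null, "zip": 0}

the writer's type comes first in each Shipment pair
backward for Shipment (reader v2, writer v1):
  list<string> -> list<string>, writer required: extras aligns to scores
  int64 -> int64, writer required: zip aligns to zip
  writer field score has no reader counterpart
  writer field locale has no reader counterpart
  => no violations; backward on Shipment: COMPATIBLE
forward for Shipment (reader v1, writer v2):
  list<string> -> list<string>, writer required: scores aligns to extras
  no writer field matches reader score
  no writer field matches reader locale
  int64 -> int64, writer required: zip aligns to zip
  => no violations; forward on Shipment: COMPATIBLE
decoding the Shipment value with the v1 reader:
  scores := ["alpha"] (from writer extras)
  score := null (not supplied -> null)
  locale := null (not supplied -> null)
  zip := 0
  => decoded: {"scores": ["alpha"], "score": null, "locale": null, "zip": 0}
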